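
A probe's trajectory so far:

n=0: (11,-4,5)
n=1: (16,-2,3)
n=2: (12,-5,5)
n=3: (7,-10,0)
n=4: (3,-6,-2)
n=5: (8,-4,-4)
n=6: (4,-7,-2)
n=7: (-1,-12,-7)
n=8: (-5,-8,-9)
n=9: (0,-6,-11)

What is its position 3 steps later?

Step-to-step displacements: (+5,+2,-2), (-4,-3,+2), (-5,-5,-5), (-4,+4,-2), (+5,+2,-2), (-4,-3,+2), (-5,-5,-5), (-4,+4,-2), (+5,+2,-2) — a repeating cycle of length 4.
step 10: apply (-4,-3,+2) → (-4,-9,-9)
step 11: apply (-5,-5,-5) → (-9,-14,-14)
step 12: apply (-4,+4,-2) → (-13,-10,-16)

(-13,-10,-16)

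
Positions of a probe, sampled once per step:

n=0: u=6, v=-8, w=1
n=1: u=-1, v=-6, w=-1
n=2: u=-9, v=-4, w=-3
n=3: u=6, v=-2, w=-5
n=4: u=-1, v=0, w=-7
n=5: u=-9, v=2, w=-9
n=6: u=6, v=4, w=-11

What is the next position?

The u coordinate repeats the cycle [6, -1, -9] with period 3; step 7 mod 3 = 1, giving -1.
The v coordinate changes by +2 each step, so at step 7 it is -8 + 7·(2) = 6.
The w coordinate changes by -2 each step, so at step 7 it is 1 + 7·(-2) = -13.

u=-1, v=6, w=-13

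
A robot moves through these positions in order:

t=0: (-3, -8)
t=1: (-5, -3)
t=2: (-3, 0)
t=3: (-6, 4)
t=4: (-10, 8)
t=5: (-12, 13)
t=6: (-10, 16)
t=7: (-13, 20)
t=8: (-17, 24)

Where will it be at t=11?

(-20, 36)

The moves between consecutive positions are (-2, +5), (+2, +3), (-3, +4), (-4, +4), (-2, +5), (+2, +3), (-3, +4), (-4, +4); they repeat the 4-cycle [(-2, +5), (+2, +3), (-3, +4), (-4, +4)].
step 9: apply (-2, +5) → (-19, 29)
step 10: apply (+2, +3) → (-17, 32)
step 11: apply (-3, +4) → (-20, 36)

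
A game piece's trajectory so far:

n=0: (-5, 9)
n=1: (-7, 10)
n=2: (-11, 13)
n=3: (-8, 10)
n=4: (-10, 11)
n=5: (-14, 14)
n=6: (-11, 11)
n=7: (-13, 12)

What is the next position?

The moves between consecutive positions are (-2, +1), (-4, +3), (+3, -3), (-2, +1), (-4, +3), (+3, -3), (-2, +1); they repeat the 3-cycle [(-2, +1), (-4, +3), (+3, -3)].
step 8: apply (-4, +3) → (-17, 15)

(-17, 15)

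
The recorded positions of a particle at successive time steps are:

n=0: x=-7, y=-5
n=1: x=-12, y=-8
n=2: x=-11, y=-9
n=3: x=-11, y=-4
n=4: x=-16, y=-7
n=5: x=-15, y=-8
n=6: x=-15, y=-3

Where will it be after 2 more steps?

Differencing gives (-5, -3), (+1, -1), (+0, +5), (-5, -3), (+1, -1), (+0, +5). This is the pattern (-5, -3), (+1, -1), (+0, +5) repeated.
step 7: apply (-5, -3) → x=-20, y=-6
step 8: apply (+1, -1) → x=-19, y=-7

x=-19, y=-7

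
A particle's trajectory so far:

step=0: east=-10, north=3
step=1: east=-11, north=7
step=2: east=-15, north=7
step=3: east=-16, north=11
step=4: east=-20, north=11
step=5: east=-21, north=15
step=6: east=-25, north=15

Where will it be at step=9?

east=-31, north=23

Differencing gives (-1,+4), (-4,+0), (-1,+4), (-4,+0), (-1,+4), (-4,+0). This is the pattern (-1,+4), (-4,+0) repeated.
step 7: apply (-1,+4) → east=-26, north=19
step 8: apply (-4,+0) → east=-30, north=19
step 9: apply (-1,+4) → east=-31, north=23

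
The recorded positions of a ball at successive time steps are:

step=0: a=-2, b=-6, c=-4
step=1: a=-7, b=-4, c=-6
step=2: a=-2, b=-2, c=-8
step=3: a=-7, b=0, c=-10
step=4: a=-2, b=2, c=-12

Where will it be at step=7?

a=-7, b=8, c=-18

The a coordinate repeats the cycle [-2, -7] with period 2; step 7 mod 2 = 1, giving -7.
The b coordinate changes by +2 each step, so at step 7 it is -6 + 7·(2) = 8.
The c coordinate changes by -2 each step, so at step 7 it is -4 + 7·(-2) = -18.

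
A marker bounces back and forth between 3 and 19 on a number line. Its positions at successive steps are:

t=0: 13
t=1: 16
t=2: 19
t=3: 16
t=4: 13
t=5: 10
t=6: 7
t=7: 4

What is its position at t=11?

The value travels 3 per step and bounces off the walls at 3 and 19.
  step 8: 4 → 5
  step 9: 5 → 8
  step 10: 8 → 11
  step 11: 11 → 14

14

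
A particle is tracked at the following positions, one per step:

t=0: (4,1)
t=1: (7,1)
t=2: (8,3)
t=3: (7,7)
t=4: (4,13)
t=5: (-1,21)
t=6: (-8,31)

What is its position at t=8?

Successive displacements: (+3,+0), (+1,+2), (-1,+4), (-3,+6), (-5,+8), (-7,+10) — each changes by (-2,+2).
step 7: (-8,31) + (-9,+12) → (-17,43)
step 8: (-17,43) + (-11,+14) → (-28,57)

(-28,57)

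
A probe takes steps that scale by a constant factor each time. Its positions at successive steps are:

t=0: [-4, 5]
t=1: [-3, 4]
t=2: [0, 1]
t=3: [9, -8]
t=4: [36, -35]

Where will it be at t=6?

[360, -359]

Step-to-step displacements: [+1, -1], [+3, -3], [+9, -9], [+27, -27]; each is 3× the previous.
step 5: [36, -35] + [+81, -81] → [117, -116]
step 6: [117, -116] + [+243, -243] → [360, -359]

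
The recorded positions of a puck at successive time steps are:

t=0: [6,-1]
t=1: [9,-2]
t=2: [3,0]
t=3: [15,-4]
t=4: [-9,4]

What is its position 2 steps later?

Consecutive displacements [+3,-1], [-6,+2], [+12,-4], [-24,+8] scale by a factor of -2 each step.
step 5: [-9,4] + [+48,-16] → [39,-12]
step 6: [39,-12] + [-96,+32] → [-57,20]

[-57,20]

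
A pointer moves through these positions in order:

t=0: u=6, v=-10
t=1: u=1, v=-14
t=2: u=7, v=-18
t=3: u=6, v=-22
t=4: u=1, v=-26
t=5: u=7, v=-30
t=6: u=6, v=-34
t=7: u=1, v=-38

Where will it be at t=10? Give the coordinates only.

u=1, v=-50

U: cycles through 6, 1, 7 every 3 steps. Step 10 lands at position 1 of the cycle → 1.
V: linear, -4 per step → -50 at step 10.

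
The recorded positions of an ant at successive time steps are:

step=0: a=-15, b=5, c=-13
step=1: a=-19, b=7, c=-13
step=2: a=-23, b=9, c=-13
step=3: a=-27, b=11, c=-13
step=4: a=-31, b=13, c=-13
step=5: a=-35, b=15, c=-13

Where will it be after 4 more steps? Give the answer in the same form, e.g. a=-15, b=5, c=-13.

Constant displacement of (-4, +2, +0) per step.
step 6: a=-35, b=15, c=-13 + (-4, +2, +0) → a=-39, b=17, c=-13
step 7: a=-39, b=17, c=-13 + (-4, +2, +0) → a=-43, b=19, c=-13
step 8: a=-43, b=19, c=-13 + (-4, +2, +0) → a=-47, b=21, c=-13
step 9: a=-47, b=21, c=-13 + (-4, +2, +0) → a=-51, b=23, c=-13

a=-51, b=23, c=-13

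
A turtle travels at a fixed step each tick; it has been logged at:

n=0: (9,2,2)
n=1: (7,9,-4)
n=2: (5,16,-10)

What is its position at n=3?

The position changes by (-2,+7,-6) every step.
step 3: (5,16,-10) + (-2,+7,-6) → (3,23,-16)

(3,23,-16)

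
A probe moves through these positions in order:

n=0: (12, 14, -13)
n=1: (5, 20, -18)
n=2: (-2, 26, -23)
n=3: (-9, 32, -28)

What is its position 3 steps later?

Each step adds (-7, +6, -5) to the position.
step 4: (-9, 32, -28) + (-7, +6, -5) → (-16, 38, -33)
step 5: (-16, 38, -33) + (-7, +6, -5) → (-23, 44, -38)
step 6: (-23, 44, -38) + (-7, +6, -5) → (-30, 50, -43)

(-30, 50, -43)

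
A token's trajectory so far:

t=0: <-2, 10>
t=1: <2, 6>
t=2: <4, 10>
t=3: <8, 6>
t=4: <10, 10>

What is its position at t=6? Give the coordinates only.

The moves between consecutive positions are <+4, -4>, <+2, +4>, <+4, -4>, <+2, +4>; they repeat the 2-cycle [<+4, -4>, <+2, +4>].
step 5: apply <+4, -4> → <14, 6>
step 6: apply <+2, +4> → <16, 10>

<16, 10>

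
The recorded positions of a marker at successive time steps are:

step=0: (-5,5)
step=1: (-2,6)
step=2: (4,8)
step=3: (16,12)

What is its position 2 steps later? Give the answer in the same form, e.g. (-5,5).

Consecutive displacements (+3,+1), (+6,+2), (+12,+4) scale by a factor of 2 each step.
step 4: (16,12) + (+24,+8) → (40,20)
step 5: (40,20) + (+48,+16) → (88,36)

(88,36)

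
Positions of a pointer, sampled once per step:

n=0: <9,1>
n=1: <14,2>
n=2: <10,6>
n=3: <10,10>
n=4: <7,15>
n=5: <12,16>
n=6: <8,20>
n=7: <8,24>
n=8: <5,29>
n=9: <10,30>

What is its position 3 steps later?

<3,43>

The moves between consecutive positions are <+5,+1>, <-4,+4>, <+0,+4>, <-3,+5>, <+5,+1>, <-4,+4>, <+0,+4>, <-3,+5>, <+5,+1>; they repeat the 4-cycle [<+5,+1>, <-4,+4>, <+0,+4>, <-3,+5>].
step 10: apply <-4,+4> → <6,34>
step 11: apply <+0,+4> → <6,38>
step 12: apply <-3,+5> → <3,43>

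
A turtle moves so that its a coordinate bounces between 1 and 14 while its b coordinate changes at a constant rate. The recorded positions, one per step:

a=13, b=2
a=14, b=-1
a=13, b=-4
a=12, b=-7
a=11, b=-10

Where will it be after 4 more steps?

a=7, b=-22

The a coordinate travels 1 per step and bounces off the walls at 1 and 14.
  step 5: 11 → 10
  step 6: 10 → 9
  step 7: 9 → 8
  step 8: 8 → 7
The b coordinate changes by -3 each step: at step 8 it is -22.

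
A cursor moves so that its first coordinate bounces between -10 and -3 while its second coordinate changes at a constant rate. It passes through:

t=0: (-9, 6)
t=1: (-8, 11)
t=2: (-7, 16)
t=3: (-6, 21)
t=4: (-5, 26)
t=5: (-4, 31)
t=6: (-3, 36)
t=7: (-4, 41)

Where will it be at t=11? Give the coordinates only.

(-8, 61)

The first coordinate travels 1 per step and bounces off the walls at -10 and -3.
  step 8: -4 → -5
  step 9: -5 → -6
  step 10: -6 → -7
  step 11: -7 → -8
The second coordinate changes by +5 each step: at step 11 it is 61.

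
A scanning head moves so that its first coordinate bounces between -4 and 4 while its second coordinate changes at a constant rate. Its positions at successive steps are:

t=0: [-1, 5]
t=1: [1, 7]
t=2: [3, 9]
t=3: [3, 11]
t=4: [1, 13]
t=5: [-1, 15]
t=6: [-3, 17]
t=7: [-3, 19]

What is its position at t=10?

The first coordinate travels 2 per step and bounces off the walls at -4 and 4.
  step 8: -3 → -1
  step 9: -1 → 1
  step 10: 1 → 3
The second coordinate changes by +2 each step: at step 10 it is 25.

[3, 25]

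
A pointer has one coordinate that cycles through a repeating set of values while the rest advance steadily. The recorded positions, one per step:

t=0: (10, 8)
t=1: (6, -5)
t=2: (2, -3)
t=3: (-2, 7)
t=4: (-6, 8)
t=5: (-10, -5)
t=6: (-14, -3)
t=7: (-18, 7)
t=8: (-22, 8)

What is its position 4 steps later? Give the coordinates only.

The first coordinate changes by -4 each step, so at step 12 it is 10 + 12·(-4) = -38.
The second coordinate repeats the cycle [8, -5, -3, 7] with period 4; step 12 mod 4 = 0, giving 8.

(-38, 8)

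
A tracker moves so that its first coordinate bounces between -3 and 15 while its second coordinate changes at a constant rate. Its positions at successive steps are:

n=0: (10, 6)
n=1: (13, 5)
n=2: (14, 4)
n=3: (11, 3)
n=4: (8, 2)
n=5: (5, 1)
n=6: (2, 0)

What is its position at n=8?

The first coordinate travels 3 per step and bounces off the walls at -3 and 15.
  step 7: 2 → -1
  step 8: -1 → -2
The second coordinate changes by -1 each step: at step 8 it is -2.

(-2, -2)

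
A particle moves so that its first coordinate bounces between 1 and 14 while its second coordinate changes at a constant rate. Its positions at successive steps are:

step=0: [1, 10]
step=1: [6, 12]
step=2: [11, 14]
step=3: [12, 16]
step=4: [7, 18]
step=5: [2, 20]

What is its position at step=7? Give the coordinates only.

[10, 24]

The first coordinate travels 5 per step and bounces off the walls at 1 and 14.
  step 6: 2 → 5
  step 7: 5 → 10
The second coordinate changes by +2 each step: at step 7 it is 24.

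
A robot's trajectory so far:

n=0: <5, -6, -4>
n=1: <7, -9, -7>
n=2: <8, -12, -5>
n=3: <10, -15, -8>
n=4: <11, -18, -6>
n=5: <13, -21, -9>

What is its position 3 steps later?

<17, -30, -8>

Differencing gives <+2, -3, -3>, <+1, -3, +2>, <+2, -3, -3>, <+1, -3, +2>, <+2, -3, -3>. This is the pattern <+2, -3, -3>, <+1, -3, +2> repeated.
step 6: apply <+1, -3, +2> → <14, -24, -7>
step 7: apply <+2, -3, -3> → <16, -27, -10>
step 8: apply <+1, -3, +2> → <17, -30, -8>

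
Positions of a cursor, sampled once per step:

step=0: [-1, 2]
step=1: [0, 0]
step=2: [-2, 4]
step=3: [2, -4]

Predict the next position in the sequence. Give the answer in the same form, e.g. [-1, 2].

[-6, 12]

Step-to-step displacements: [+1, -2], [-2, +4], [+4, -8]; each is -2× the previous.
step 4: [2, -4] + [-8, +16] → [-6, 12]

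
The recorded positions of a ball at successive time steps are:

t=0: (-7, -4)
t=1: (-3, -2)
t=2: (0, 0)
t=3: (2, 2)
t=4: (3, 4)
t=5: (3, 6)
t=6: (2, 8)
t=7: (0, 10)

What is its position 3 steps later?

First differences are (+4, +2), (+3, +2), (+2, +2), (+1, +2), (+0, +2), (-1, +2), (-2, +2); their common second difference is (-1, +0) (constant acceleration).
step 8: (0, 10) + (-3, +2) → (-3, 12)
step 9: (-3, 12) + (-4, +2) → (-7, 14)
step 10: (-7, 14) + (-5, +2) → (-12, 16)

(-12, 16)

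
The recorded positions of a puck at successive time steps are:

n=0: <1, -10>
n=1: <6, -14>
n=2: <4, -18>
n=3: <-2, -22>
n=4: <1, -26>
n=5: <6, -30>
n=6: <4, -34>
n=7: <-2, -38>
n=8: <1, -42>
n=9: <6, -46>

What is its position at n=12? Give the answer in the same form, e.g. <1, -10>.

<1, -58>

First: cycles through 1, 6, 4, -2 every 4 steps. Step 12 lands at position 0 of the cycle → 1.
Second: linear, -4 per step → -58 at step 12.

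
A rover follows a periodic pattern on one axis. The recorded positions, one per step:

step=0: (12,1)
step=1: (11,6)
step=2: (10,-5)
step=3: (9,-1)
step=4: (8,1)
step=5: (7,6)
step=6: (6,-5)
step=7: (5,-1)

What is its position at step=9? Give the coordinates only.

The first coordinate changes by -1 each step, so at step 9 it is 12 + 9·(-1) = 3.
The second coordinate repeats the cycle [1, 6, -5, -1] with period 4; step 9 mod 4 = 1, giving 6.

(3,6)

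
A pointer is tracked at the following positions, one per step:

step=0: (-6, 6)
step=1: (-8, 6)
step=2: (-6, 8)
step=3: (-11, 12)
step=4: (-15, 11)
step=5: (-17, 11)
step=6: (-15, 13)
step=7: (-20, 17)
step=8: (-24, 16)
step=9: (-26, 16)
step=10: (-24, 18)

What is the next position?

Step-to-step displacements: (-2, +0), (+2, +2), (-5, +4), (-4, -1), (-2, +0), (+2, +2), (-5, +4), (-4, -1), (-2, +0), (+2, +2) — a repeating cycle of length 4.
step 11: apply (-5, +4) → (-29, 22)

(-29, 22)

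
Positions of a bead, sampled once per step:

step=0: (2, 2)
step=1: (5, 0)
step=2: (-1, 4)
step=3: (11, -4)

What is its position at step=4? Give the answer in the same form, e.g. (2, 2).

Consecutive displacements (+3, -2), (-6, +4), (+12, -8) scale by a factor of -2 each step.
step 4: (11, -4) + (-24, +16) → (-13, 12)

(-13, 12)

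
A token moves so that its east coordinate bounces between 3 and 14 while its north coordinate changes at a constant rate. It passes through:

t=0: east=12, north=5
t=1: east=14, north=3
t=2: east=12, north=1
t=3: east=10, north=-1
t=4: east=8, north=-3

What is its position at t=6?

The east coordinate travels 2 per step and bounces off the walls at 3 and 14.
  step 5: 8 → 6
  step 6: 6 → 4
The north coordinate changes by -2 each step: at step 6 it is -7.

east=4, north=-7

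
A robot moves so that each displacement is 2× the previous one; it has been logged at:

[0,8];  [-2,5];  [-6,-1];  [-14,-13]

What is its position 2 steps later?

Step-to-step displacements: [-2,-3], [-4,-6], [-8,-12]; each is 2× the previous.
step 4: [-14,-13] + [-16,-24] → [-30,-37]
step 5: [-30,-37] + [-32,-48] → [-62,-85]

[-62,-85]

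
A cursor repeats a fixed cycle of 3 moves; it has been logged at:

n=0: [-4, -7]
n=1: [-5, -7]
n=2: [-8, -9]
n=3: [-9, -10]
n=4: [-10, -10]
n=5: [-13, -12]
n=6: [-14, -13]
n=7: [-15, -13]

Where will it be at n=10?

[-20, -16]

Differencing gives [-1, +0], [-3, -2], [-1, -1], [-1, +0], [-3, -2], [-1, -1], [-1, +0]. This is the pattern [-1, +0], [-3, -2], [-1, -1] repeated.
step 8: apply [-3, -2] → [-18, -15]
step 9: apply [-1, -1] → [-19, -16]
step 10: apply [-1, +0] → [-20, -16]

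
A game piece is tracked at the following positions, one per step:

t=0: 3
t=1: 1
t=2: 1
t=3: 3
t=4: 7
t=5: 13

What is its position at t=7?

31

First differences are -2, +0, +2, +4, +6; their common second difference is +2 (constant acceleration).
step 6: 13 + 8 → 21
step 7: 21 + 10 → 31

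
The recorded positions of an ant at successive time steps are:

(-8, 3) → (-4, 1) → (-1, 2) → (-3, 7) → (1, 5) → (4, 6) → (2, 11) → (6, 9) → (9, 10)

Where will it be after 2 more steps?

(11, 13)

Step-to-step displacements: (+4, -2), (+3, +1), (-2, +5), (+4, -2), (+3, +1), (-2, +5), (+4, -2), (+3, +1) — a repeating cycle of length 3.
step 9: apply (-2, +5) → (7, 15)
step 10: apply (+4, -2) → (11, 13)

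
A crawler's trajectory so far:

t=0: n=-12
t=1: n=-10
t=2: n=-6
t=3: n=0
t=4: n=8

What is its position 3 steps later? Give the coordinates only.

n=44

Successive displacements: +2, +4, +6, +8 — each changes by +2.
step 5: 8 + 10 → n=18
step 6: 18 + 12 → n=30
step 7: 30 + 14 → n=44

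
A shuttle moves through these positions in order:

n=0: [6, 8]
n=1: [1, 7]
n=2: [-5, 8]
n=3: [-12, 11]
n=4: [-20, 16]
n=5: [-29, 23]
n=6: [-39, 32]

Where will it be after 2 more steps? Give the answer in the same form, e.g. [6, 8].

Successive displacements: [-5, -1], [-6, +1], [-7, +3], [-8, +5], [-9, +7], [-10, +9] — each changes by [-1, +2].
step 7: [-39, 32] + [-11, +11] → [-50, 43]
step 8: [-50, 43] + [-12, +13] → [-62, 56]

[-62, 56]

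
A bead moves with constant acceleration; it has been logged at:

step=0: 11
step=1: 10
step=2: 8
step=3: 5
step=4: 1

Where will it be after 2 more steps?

Successive displacements: -1, -2, -3, -4 — each changes by -1.
step 5: 1 − 5 → -4
step 6: -4 − 6 → -10

-10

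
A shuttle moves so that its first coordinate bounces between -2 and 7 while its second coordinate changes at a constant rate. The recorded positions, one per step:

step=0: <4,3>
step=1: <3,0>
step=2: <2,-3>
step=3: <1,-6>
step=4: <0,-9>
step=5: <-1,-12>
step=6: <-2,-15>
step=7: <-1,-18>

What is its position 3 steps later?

<2,-27>

The first coordinate travels 1 per step and bounces off the walls at -2 and 7.
  step 8: -1 → 0
  step 9: 0 → 1
  step 10: 1 → 2
The second coordinate changes by -3 each step: at step 10 it is -27.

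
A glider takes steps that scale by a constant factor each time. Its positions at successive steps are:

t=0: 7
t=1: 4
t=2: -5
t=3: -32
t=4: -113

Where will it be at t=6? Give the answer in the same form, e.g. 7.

-1085

The jumps are -3, -9, -27, -81 — a geometric progression with ratio 3.
step 5: -113 − 243 → -356
step 6: -356 − 729 → -1085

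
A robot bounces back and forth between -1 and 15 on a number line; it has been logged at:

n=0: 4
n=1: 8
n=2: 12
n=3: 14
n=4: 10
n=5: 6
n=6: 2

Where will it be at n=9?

8

The value travels 4 per step and bounces off the walls at -1 and 15.
  step 7: 2 → 0
  step 8: 0 → 4
  step 9: 4 → 8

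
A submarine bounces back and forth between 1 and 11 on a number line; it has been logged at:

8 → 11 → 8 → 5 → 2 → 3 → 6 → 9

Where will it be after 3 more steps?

The value reflects between 1 and 11, moving 3 per step.
  step 8: 9 → 10
  step 9: 10 → 7
  step 10: 7 → 4

4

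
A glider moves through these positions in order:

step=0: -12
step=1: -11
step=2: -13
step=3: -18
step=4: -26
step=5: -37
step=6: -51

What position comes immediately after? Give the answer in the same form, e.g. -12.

Taking differences between consecutive positions: +1, -2, -5, -8, -11, -14. These grow by -3 each step.
step 7: -51 − 17 → -68

-68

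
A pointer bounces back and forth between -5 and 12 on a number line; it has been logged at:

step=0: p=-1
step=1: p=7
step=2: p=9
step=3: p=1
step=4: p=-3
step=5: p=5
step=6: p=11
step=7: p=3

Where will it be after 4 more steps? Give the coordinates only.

p=5

The value reflects between -5 and 12, moving 8 per step.
  step 8: 3 → -5
  step 9: -5 → 3
  step 10: 3 → 11
  step 11: 11 → 5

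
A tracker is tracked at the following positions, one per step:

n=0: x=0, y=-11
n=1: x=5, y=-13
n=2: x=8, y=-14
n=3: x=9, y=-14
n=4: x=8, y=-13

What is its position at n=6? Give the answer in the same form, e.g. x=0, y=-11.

x=0, y=-8

Successive displacements: (+5,-2), (+3,-1), (+1,+0), (-1,+1) — each changes by (-2,+1).
step 5: x=8, y=-13 + (-3,+2) → x=5, y=-11
step 6: x=5, y=-11 + (-5,+3) → x=0, y=-8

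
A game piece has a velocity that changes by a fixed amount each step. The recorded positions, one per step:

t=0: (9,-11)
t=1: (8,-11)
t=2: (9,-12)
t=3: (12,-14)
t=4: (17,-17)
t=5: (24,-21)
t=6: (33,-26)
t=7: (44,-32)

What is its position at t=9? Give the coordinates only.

(72,-47)

Successive displacements: (-1,+0), (+1,-1), (+3,-2), (+5,-3), (+7,-4), (+9,-5), (+11,-6) — each changes by (+2,-1).
step 8: (44,-32) + (+13,-7) → (57,-39)
step 9: (57,-39) + (+15,-8) → (72,-47)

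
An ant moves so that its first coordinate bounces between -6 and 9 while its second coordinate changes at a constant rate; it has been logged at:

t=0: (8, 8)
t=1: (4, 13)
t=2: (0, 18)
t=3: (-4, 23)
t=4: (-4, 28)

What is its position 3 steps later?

The first coordinate reflects between -6 and 9, moving 4 per step.
  step 5: -4 → 0
  step 6: 0 → 4
  step 7: 4 → 8
The second coordinate changes by +5 each step: at step 7 it is 43.

(8, 43)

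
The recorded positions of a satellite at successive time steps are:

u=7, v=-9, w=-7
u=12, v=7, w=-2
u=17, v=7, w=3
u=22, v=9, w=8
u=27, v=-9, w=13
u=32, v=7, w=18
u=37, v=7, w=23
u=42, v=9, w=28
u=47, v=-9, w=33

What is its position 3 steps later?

U: linear, +5 per step → 62 at step 11.
V: cycles through -9, 7, 7, 9 every 4 steps. Step 11 lands at position 3 of the cycle → 9.
W: linear, +5 per step → 48 at step 11.

u=62, v=9, w=48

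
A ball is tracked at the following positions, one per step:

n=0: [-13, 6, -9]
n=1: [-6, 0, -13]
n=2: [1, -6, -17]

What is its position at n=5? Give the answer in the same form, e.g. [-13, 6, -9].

[22, -24, -29]

The position changes by [+7, -6, -4] every step.
step 3: [1, -6, -17] + [+7, -6, -4] → [8, -12, -21]
step 4: [8, -12, -21] + [+7, -6, -4] → [15, -18, -25]
step 5: [15, -18, -25] + [+7, -6, -4] → [22, -24, -29]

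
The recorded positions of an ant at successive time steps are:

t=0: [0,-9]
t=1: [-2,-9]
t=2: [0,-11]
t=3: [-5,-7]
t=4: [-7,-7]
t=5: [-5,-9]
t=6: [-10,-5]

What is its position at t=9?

Step-to-step displacements: [-2,+0], [+2,-2], [-5,+4], [-2,+0], [+2,-2], [-5,+4] — a repeating cycle of length 3.
step 7: apply [-2,+0] → [-12,-5]
step 8: apply [+2,-2] → [-10,-7]
step 9: apply [-5,+4] → [-15,-3]

[-15,-3]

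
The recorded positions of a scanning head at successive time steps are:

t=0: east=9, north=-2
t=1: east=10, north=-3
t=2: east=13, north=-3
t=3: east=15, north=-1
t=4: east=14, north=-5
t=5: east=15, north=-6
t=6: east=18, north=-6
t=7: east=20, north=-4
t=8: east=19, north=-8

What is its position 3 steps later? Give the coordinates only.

east=25, north=-7

The moves between consecutive positions are (+1, -1), (+3, +0), (+2, +2), (-1, -4), (+1, -1), (+3, +0), (+2, +2), (-1, -4); they repeat the 4-cycle [(+1, -1), (+3, +0), (+2, +2), (-1, -4)].
step 9: apply (+1, -1) → east=20, north=-9
step 10: apply (+3, +0) → east=23, north=-9
step 11: apply (+2, +2) → east=25, north=-7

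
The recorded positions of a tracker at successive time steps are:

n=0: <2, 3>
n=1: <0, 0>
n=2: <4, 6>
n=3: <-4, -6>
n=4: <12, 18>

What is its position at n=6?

<44, 66>

Consecutive displacements <-2, -3>, <+4, +6>, <-8, -12>, <+16, +24> scale by a factor of -2 each step.
step 5: <12, 18> + <-32, -48> → <-20, -30>
step 6: <-20, -30> + <+64, +96> → <44, 66>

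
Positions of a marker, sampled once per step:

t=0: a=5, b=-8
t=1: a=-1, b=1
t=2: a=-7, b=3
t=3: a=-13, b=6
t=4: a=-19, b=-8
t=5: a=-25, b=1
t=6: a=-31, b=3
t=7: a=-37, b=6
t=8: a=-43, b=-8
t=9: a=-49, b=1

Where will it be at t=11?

A: linear, -6 per step → -61 at step 11.
B: cycles through -8, 1, 3, 6 every 4 steps. Step 11 lands at position 3 of the cycle → 6.

a=-61, b=6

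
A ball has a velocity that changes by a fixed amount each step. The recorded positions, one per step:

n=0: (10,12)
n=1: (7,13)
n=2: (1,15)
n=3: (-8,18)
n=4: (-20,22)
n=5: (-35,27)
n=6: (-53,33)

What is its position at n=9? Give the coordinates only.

First differences are (-3,+1), (-6,+2), (-9,+3), (-12,+4), (-15,+5), (-18,+6); their common second difference is (-3,+1) (constant acceleration).
step 7: (-53,33) + (-21,+7) → (-74,40)
step 8: (-74,40) + (-24,+8) → (-98,48)
step 9: (-98,48) + (-27,+9) → (-125,57)

(-125,57)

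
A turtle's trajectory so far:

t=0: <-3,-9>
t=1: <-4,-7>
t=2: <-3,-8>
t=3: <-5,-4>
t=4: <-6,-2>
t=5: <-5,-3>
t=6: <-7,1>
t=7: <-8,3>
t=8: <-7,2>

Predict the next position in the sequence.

The moves between consecutive positions are <-1,+2>, <+1,-1>, <-2,+4>, <-1,+2>, <+1,-1>, <-2,+4>, <-1,+2>, <+1,-1>; they repeat the 3-cycle [<-1,+2>, <+1,-1>, <-2,+4>].
step 9: apply <-2,+4> → <-9,6>

<-9,6>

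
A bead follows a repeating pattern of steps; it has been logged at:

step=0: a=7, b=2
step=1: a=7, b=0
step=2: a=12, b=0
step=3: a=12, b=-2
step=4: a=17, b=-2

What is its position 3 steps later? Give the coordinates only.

Differencing gives (+0,-2), (+5,+0), (+0,-2), (+5,+0). This is the pattern (+0,-2), (+5,+0) repeated.
step 5: apply (+0,-2) → a=17, b=-4
step 6: apply (+5,+0) → a=22, b=-4
step 7: apply (+0,-2) → a=22, b=-6

a=22, b=-6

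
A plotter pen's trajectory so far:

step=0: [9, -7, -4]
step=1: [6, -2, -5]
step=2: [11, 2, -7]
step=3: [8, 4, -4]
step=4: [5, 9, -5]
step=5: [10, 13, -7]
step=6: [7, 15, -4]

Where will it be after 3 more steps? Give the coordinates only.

[6, 26, -4]

Differencing gives [-3, +5, -1], [+5, +4, -2], [-3, +2, +3], [-3, +5, -1], [+5, +4, -2], [-3, +2, +3]. This is the pattern [-3, +5, -1], [+5, +4, -2], [-3, +2, +3] repeated.
step 7: apply [-3, +5, -1] → [4, 20, -5]
step 8: apply [+5, +4, -2] → [9, 24, -7]
step 9: apply [-3, +2, +3] → [6, 26, -4]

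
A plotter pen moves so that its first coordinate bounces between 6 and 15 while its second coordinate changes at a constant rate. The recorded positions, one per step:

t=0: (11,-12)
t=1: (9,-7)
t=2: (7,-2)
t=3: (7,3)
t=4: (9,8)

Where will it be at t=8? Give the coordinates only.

The first coordinate travels 2 per step and bounces off the walls at 6 and 15.
  step 5: 9 → 11
  step 6: 11 → 13
  step 7: 13 → 15
  step 8: 15 → 13
The second coordinate changes by +5 each step: at step 8 it is 28.

(13,28)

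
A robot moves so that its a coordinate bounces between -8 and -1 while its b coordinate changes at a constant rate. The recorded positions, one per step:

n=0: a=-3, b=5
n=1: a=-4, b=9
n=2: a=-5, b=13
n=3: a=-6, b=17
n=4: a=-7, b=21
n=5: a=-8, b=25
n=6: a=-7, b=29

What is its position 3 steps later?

The a coordinate travels 1 per step and bounces off the walls at -8 and -1.
  step 7: -7 → -6
  step 8: -6 → -5
  step 9: -5 → -4
The b coordinate changes by +4 each step: at step 9 it is 41.

a=-4, b=41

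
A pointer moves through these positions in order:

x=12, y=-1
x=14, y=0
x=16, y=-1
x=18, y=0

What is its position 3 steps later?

x=24, y=-1

X: linear, +2 per step → 24 at step 6.
Y: cycles through -1, 0 every 2 steps. Step 6 lands at position 0 of the cycle → -1.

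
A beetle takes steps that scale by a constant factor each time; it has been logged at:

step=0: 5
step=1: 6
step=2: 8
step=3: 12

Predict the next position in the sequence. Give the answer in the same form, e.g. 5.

20

Step-to-step displacements: +1, +2, +4; each is 2× the previous.
step 4: 12 + 8 → 20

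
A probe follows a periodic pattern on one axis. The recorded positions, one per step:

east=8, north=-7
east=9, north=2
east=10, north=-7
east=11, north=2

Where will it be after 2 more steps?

The east coordinate changes by +1 each step, so at step 5 it is 8 + 5·(1) = 13.
The north coordinate repeats the cycle [-7, 2] with period 2; step 5 mod 2 = 1, giving 2.

east=13, north=2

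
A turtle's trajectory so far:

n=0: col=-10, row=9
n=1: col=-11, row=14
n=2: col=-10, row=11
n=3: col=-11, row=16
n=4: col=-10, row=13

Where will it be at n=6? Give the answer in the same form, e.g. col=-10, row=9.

col=-10, row=15

The moves between consecutive positions are (-1, +5), (+1, -3), (-1, +5), (+1, -3); they repeat the 2-cycle [(-1, +5), (+1, -3)].
step 5: apply (-1, +5) → col=-11, row=18
step 6: apply (+1, -3) → col=-10, row=15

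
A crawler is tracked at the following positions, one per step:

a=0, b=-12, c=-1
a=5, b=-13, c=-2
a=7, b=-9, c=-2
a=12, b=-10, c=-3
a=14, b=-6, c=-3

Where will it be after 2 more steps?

Step-to-step displacements: (+5, -1, -1), (+2, +4, +0), (+5, -1, -1), (+2, +4, +0) — a repeating cycle of length 2.
step 5: apply (+5, -1, -1) → a=19, b=-7, c=-4
step 6: apply (+2, +4, +0) → a=21, b=-3, c=-4

a=21, b=-3, c=-4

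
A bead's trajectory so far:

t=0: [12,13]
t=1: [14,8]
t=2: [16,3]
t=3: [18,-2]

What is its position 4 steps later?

[26,-22]

The position changes by [+2,-5] every step.
step 4: [18,-2] + [+2,-5] → [20,-7]
step 5: [20,-7] + [+2,-5] → [22,-12]
step 6: [22,-12] + [+2,-5] → [24,-17]
step 7: [24,-17] + [+2,-5] → [26,-22]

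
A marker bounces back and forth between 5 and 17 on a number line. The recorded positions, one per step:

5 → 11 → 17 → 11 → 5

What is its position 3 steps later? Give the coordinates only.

The value travels 6 per step and bounces off the walls at 5 and 17.
  step 5: 5 → 11
  step 6: 11 → 17
  step 7: 17 → 11

11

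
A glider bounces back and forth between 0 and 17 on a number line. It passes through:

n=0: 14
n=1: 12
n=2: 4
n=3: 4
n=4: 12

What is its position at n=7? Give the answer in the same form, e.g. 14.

The value travels 8 per step and bounces off the walls at 0 and 17.
  step 5: 12 → 14
  step 6: 14 → 6
  step 7: 6 → 2

2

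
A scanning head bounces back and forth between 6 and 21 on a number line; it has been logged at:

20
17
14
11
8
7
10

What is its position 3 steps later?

The value travels 3 per step and bounces off the walls at 6 and 21.
  step 7: 10 → 13
  step 8: 13 → 16
  step 9: 16 → 19

19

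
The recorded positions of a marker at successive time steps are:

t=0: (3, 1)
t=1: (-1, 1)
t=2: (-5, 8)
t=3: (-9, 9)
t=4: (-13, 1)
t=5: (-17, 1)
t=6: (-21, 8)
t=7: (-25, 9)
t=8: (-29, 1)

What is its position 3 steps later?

(-41, 9)

First: linear, -4 per step → -41 at step 11.
Second: cycles through 1, 1, 8, 9 every 4 steps. Step 11 lands at position 3 of the cycle → 9.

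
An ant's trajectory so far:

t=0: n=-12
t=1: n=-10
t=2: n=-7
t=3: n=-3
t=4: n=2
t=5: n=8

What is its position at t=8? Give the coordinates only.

n=32

Successive displacements: +2, +3, +4, +5, +6 — each changes by +1.
step 6: 8 + 7 → n=15
step 7: 15 + 8 → n=23
step 8: 23 + 9 → n=32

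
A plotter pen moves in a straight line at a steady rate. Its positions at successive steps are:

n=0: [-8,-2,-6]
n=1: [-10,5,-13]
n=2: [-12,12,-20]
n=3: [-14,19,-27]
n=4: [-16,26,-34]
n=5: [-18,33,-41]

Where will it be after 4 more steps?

[-26,61,-69]

Each step adds [-2,+7,-7] to the position.
step 6: [-18,33,-41] + [-2,+7,-7] → [-20,40,-48]
step 7: [-20,40,-48] + [-2,+7,-7] → [-22,47,-55]
step 8: [-22,47,-55] + [-2,+7,-7] → [-24,54,-62]
step 9: [-24,54,-62] + [-2,+7,-7] → [-26,61,-69]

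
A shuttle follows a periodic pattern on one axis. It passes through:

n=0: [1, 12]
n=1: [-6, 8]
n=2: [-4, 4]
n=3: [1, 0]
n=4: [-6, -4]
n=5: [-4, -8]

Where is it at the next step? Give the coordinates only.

[1, -12]

The first coordinate repeats the cycle [1, -6, -4] with period 3; step 6 mod 3 = 0, giving 1.
The second coordinate changes by -4 each step, so at step 6 it is 12 + 6·(-4) = -12.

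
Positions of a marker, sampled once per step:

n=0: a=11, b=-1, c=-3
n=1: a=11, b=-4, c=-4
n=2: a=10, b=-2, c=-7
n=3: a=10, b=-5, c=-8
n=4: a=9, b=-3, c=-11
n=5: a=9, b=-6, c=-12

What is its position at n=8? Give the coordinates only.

a=7, b=-5, c=-19

The moves between consecutive positions are (+0,-3,-1), (-1,+2,-3), (+0,-3,-1), (-1,+2,-3), (+0,-3,-1); they repeat the 2-cycle [(+0,-3,-1), (-1,+2,-3)].
step 6: apply (-1,+2,-3) → a=8, b=-4, c=-15
step 7: apply (+0,-3,-1) → a=8, b=-7, c=-16
step 8: apply (-1,+2,-3) → a=7, b=-5, c=-19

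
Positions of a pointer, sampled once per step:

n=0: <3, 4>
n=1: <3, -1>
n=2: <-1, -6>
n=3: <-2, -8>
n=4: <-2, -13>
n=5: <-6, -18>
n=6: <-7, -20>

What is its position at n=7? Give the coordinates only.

<-7, -25>

Step-to-step displacements: <+0, -5>, <-4, -5>, <-1, -2>, <+0, -5>, <-4, -5>, <-1, -2> — a repeating cycle of length 3.
step 7: apply <+0, -5> → <-7, -25>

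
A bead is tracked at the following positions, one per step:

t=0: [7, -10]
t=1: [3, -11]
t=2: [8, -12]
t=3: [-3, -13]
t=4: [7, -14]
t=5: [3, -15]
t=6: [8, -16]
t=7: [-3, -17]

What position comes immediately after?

[7, -18]

First: cycles through 7, 3, 8, -3 every 4 steps. Step 8 lands at position 0 of the cycle → 7.
Second: linear, -1 per step → -18 at step 8.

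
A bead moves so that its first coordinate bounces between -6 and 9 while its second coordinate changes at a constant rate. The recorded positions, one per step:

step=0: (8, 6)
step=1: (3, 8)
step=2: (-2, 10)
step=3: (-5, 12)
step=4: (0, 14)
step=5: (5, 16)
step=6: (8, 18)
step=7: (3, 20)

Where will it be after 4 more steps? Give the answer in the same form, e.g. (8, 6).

(5, 28)

The first coordinate travels 5 per step and bounces off the walls at -6 and 9.
  step 8: 3 → -2
  step 9: -2 → -5
  step 10: -5 → 0
  step 11: 0 → 5
The second coordinate changes by +2 each step: at step 11 it is 28.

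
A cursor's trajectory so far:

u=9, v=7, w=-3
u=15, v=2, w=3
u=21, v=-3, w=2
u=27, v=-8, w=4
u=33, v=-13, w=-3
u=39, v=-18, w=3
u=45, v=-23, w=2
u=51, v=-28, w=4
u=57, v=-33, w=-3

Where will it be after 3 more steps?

u=75, v=-48, w=4

U: linear, +6 per step → 75 at step 11.
V: linear, -5 per step → -48 at step 11.
W: cycles through -3, 3, 2, 4 every 4 steps. Step 11 lands at position 3 of the cycle → 4.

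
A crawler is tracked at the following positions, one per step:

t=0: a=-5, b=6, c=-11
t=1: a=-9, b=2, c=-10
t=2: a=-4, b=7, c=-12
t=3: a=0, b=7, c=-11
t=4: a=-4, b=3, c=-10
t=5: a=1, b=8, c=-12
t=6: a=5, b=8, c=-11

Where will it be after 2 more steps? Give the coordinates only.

The moves between consecutive positions are (-4,-4,+1), (+5,+5,-2), (+4,+0,+1), (-4,-4,+1), (+5,+5,-2), (+4,+0,+1); they repeat the 3-cycle [(-4,-4,+1), (+5,+5,-2), (+4,+0,+1)].
step 7: apply (-4,-4,+1) → a=1, b=4, c=-10
step 8: apply (+5,+5,-2) → a=6, b=9, c=-12

a=6, b=9, c=-12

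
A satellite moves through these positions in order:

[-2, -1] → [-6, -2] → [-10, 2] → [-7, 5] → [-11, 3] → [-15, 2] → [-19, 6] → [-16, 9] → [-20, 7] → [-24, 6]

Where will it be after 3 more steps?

Differencing gives [-4, -1], [-4, +4], [+3, +3], [-4, -2], [-4, -1], [-4, +4], [+3, +3], [-4, -2], [-4, -1]. This is the pattern [-4, -1], [-4, +4], [+3, +3], [-4, -2] repeated.
step 10: apply [-4, +4] → [-28, 10]
step 11: apply [+3, +3] → [-25, 13]
step 12: apply [-4, -2] → [-29, 11]

[-29, 11]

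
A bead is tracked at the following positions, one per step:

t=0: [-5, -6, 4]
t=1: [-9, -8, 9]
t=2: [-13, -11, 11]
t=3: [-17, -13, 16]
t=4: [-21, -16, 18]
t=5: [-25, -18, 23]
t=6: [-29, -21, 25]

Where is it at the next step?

Step-to-step displacements: [-4, -2, +5], [-4, -3, +2], [-4, -2, +5], [-4, -3, +2], [-4, -2, +5], [-4, -3, +2] — a repeating cycle of length 2.
step 7: apply [-4, -2, +5] → [-33, -23, 30]

[-33, -23, 30]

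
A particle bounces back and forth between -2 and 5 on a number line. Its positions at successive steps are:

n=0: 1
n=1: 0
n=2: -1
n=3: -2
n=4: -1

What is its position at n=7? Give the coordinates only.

2

The value reflects between -2 and 5, moving 1 per step.
  step 5: -1 → 0
  step 6: 0 → 1
  step 7: 1 → 2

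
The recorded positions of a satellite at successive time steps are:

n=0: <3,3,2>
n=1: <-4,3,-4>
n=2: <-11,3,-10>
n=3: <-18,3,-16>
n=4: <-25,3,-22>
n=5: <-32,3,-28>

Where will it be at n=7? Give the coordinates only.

The position changes by <-7,+0,-6> every step.
step 6: <-32,3,-28> + <-7,+0,-6> → <-39,3,-34>
step 7: <-39,3,-34> + <-7,+0,-6> → <-46,3,-40>

<-46,3,-40>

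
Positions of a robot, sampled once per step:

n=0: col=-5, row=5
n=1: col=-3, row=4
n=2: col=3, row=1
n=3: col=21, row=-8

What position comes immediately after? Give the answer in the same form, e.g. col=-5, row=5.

col=75, row=-35

The jumps are (+2, -1), (+6, -3), (+18, -9) — a geometric progression with ratio 3.
step 4: col=21, row=-8 + (+54, -27) → col=75, row=-35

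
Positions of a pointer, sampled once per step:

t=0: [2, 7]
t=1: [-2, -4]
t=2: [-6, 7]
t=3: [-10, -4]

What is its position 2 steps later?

The first coordinate changes by -4 each step, so at step 5 it is 2 + 5·(-4) = -18.
The second coordinate repeats the cycle [7, -4] with period 2; step 5 mod 2 = 1, giving -4.

[-18, -4]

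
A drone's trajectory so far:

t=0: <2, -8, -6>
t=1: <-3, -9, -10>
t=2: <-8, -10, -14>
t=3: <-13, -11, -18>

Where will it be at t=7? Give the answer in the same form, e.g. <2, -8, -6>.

<-33, -15, -34>

Constant displacement of <-5, -1, -4> per step.
step 4: <-13, -11, -18> + <-5, -1, -4> → <-18, -12, -22>
step 5: <-18, -12, -22> + <-5, -1, -4> → <-23, -13, -26>
step 6: <-23, -13, -26> + <-5, -1, -4> → <-28, -14, -30>
step 7: <-28, -14, -30> + <-5, -1, -4> → <-33, -15, -34>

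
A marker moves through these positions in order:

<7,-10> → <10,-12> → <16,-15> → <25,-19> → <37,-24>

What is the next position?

Taking differences between consecutive positions: <+3,-2>, <+6,-3>, <+9,-4>, <+12,-5>. These grow by <+3,-1> each step.
step 5: <37,-24> + <+15,-6> → <52,-30>

<52,-30>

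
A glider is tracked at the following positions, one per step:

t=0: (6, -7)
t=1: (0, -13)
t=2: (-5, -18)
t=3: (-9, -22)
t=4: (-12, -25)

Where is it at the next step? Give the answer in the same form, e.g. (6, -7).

Successive displacements: (-6, -6), (-5, -5), (-4, -4), (-3, -3) — each changes by (+1, +1).
step 5: (-12, -25) + (-2, -2) → (-14, -27)

(-14, -27)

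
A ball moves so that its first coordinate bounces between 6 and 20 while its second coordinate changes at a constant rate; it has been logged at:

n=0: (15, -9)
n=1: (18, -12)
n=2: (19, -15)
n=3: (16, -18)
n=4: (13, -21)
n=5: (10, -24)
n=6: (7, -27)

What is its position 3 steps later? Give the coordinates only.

The first coordinate travels 3 per step and bounces off the walls at 6 and 20.
  step 7: 7 → 8
  step 8: 8 → 11
  step 9: 11 → 14
The second coordinate changes by -3 each step: at step 9 it is -36.

(14, -36)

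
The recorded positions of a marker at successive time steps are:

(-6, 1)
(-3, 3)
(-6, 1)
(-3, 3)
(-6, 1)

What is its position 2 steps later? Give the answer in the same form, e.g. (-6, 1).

Consecutive displacements (+3, +2), (-3, -2), (+3, +2), (-3, -2) scale by a factor of -1 each step.
step 5: (-6, 1) + (+3, +2) → (-3, 3)
step 6: (-3, 3) + (-3, -2) → (-6, 1)

(-6, 1)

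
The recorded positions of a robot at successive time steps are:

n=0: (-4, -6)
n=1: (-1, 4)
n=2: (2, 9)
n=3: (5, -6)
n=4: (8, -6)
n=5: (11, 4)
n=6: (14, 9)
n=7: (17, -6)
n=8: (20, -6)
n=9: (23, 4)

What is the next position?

(26, 9)

First: linear, +3 per step → 26 at step 10.
Second: cycles through -6, 4, 9, -6 every 4 steps. Step 10 lands at position 2 of the cycle → 9.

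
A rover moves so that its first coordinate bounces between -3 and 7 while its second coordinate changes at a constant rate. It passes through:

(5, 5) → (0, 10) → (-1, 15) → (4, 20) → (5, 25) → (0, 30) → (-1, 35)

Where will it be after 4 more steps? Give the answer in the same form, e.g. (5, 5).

The first coordinate travels 5 per step and bounces off the walls at -3 and 7.
  step 7: -1 → 4
  step 8: 4 → 5
  step 9: 5 → 0
  step 10: 0 → -1
The second coordinate changes by +5 each step: at step 10 it is 55.

(-1, 55)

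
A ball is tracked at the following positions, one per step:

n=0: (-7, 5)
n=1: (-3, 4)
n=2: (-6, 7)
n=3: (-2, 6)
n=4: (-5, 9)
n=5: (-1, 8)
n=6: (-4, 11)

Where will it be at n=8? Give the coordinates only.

Differencing gives (+4, -1), (-3, +3), (+4, -1), (-3, +3), (+4, -1), (-3, +3). This is the pattern (+4, -1), (-3, +3) repeated.
step 7: apply (+4, -1) → (0, 10)
step 8: apply (-3, +3) → (-3, 13)

(-3, 13)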